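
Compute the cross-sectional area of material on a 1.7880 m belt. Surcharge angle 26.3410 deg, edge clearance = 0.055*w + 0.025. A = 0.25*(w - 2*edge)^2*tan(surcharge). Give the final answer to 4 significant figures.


edge = 0.055*1.7880 + 0.025 = 0.12334 m
ew = 1.7880 - 2*0.12334 = 1.54132 m
A = 0.25 * 1.54132^2 * tan(26.3410 deg)
A = 0.2941 m^2


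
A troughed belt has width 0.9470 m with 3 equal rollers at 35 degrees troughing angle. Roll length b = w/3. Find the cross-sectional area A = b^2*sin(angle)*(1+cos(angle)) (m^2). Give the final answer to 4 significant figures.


b = 0.9470/3 = 0.315667 m
A = 0.315667^2 * sin(35 deg) * (1 + cos(35 deg))
A = 0.1040 m^2


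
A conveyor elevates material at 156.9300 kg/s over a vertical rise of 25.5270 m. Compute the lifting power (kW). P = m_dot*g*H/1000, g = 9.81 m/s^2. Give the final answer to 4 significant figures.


P = 156.9300 * 9.81 * 25.5270 / 1000
P = 39.30 kW


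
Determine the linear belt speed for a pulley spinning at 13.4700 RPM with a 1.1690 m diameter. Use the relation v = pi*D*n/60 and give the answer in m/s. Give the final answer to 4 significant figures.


v = pi * 1.1690 * 13.4700 / 60
v = 0.8245 m/s


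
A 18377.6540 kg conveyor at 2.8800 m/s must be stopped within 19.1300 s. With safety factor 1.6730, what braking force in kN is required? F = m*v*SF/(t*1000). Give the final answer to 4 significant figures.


F = 18377.6540 * 2.8800 / 19.1300 * 1.6730 / 1000
F = 4.629 kN


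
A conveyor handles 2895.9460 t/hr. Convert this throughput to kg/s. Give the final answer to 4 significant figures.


m_dot = 2895.9460 * 1000 / 3600
m_dot = 804.4 kg/s


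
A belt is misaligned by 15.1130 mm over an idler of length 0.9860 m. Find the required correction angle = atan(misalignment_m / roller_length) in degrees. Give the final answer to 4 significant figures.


misalign_m = 15.1130 / 1000 = 0.015113 m
angle = atan(0.015113 / 0.9860)
angle = 0.8781 deg


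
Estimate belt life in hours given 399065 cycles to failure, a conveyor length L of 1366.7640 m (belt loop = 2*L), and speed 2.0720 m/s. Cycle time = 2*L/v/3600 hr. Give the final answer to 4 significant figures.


cycle_time = 2 * 1366.7640 / 2.0720 / 3600 = 0.366464 hr
life = 399065 * 0.366464 = 146200 hours


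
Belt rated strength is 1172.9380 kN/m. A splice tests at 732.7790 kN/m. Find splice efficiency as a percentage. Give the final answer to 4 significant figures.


Eff = 732.7790 / 1172.9380 * 100
Eff = 62.47 %


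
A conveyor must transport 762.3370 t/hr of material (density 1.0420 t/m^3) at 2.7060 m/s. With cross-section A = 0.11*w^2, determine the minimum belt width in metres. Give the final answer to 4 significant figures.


A_req = 762.3370 / (2.7060 * 1.0420 * 3600) = 0.0751016 m^2
w = sqrt(0.0751016 / 0.11)
w = 0.8263 m


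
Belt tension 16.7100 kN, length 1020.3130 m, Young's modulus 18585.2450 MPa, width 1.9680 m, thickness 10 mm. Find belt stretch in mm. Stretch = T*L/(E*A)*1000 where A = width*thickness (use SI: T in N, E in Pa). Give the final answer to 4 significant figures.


A = 1.9680 * 0.01 = 0.01968 m^2
Stretch = 16.7100*1000 * 1020.3130 / (18585.2450e6 * 0.01968) * 1000
Stretch = 46.61 mm


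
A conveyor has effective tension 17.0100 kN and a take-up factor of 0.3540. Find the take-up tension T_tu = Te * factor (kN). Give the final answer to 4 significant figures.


T_tu = 17.0100 * 0.3540
T_tu = 6.022 kN


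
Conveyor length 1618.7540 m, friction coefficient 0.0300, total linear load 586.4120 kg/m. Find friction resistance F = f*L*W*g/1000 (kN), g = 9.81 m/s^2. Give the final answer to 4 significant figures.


F = 0.0300 * 1618.7540 * 586.4120 * 9.81 / 1000
F = 279.4 kN


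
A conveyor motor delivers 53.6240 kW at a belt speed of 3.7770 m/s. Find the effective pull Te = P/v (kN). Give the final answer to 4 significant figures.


Te = P / v = 53.6240 / 3.7770
Te = 14.20 kN


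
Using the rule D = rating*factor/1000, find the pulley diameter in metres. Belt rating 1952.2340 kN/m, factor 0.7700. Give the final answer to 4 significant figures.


D = 1952.2340 * 0.7700 / 1000
D = 1.503 m


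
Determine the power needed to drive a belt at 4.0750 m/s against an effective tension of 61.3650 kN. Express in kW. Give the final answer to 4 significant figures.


P = Te * v = 61.3650 * 4.0750
P = 250.1 kW


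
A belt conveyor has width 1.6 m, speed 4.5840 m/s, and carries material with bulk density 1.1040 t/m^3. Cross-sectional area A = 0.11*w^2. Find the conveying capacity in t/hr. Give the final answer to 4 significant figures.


A = 0.11 * 1.6^2 = 0.2816 m^2
C = 0.2816 * 4.5840 * 1.1040 * 3600
C = 5130 t/hr


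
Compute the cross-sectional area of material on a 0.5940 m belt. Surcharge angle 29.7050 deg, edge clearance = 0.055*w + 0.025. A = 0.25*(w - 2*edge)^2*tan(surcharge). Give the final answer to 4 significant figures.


edge = 0.055*0.5940 + 0.025 = 0.05767 m
ew = 0.5940 - 2*0.05767 = 0.47866 m
A = 0.25 * 0.47866^2 * tan(29.7050 deg)
A = 0.03268 m^2


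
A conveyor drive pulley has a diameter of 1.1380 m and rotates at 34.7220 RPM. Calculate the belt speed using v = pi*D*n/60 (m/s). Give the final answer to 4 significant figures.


v = pi * 1.1380 * 34.7220 / 60
v = 2.069 m/s


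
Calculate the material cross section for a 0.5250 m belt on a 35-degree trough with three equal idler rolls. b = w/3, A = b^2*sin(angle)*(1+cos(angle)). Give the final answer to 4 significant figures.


b = 0.5250/3 = 0.175 m
A = 0.175^2 * sin(35 deg) * (1 + cos(35 deg))
A = 0.03195 m^2


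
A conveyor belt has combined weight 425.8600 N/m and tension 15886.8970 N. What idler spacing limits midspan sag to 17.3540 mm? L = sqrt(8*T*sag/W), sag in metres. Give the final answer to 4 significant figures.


sag = 17.3540/1000 = 0.017354 m
L = sqrt(8 * 15886.8970 * 0.017354 / 425.8600)
L = 2.276 m


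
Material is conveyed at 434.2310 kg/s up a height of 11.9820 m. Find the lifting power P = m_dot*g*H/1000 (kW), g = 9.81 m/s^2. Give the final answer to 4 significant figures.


P = 434.2310 * 9.81 * 11.9820 / 1000
P = 51.04 kW


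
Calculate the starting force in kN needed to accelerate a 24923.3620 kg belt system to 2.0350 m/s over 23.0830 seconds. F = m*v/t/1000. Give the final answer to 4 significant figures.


F = 24923.3620 * 2.0350 / 23.0830 / 1000
F = 2.197 kN


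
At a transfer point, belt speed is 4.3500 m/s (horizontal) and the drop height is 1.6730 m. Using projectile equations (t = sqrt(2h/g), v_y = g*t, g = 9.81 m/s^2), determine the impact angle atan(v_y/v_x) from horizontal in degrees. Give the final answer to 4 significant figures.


t = sqrt(2*1.6730/9.81) = 0.584021 s
v_y = 9.81 * 0.584021 = 5.72925 m/s
angle = atan(5.72925 / 4.3500) = 52.79 deg


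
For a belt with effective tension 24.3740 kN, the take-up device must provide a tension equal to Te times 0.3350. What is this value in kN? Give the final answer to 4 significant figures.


T_tu = 24.3740 * 0.3350
T_tu = 8.165 kN


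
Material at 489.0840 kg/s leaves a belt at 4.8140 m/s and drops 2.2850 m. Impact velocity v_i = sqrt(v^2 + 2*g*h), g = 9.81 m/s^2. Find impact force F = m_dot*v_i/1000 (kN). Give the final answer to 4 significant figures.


v_i = sqrt(4.8140^2 + 2*9.81*2.2850) = 8.24659 m/s
F = 489.0840 * 8.24659 / 1000
F = 4.033 kN


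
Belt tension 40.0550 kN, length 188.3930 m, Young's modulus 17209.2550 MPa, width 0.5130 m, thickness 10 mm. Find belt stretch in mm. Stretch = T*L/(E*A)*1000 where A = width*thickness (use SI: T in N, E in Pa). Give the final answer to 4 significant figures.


A = 0.5130 * 0.01 = 0.00513 m^2
Stretch = 40.0550*1000 * 188.3930 / (17209.2550e6 * 0.00513) * 1000
Stretch = 85.48 mm


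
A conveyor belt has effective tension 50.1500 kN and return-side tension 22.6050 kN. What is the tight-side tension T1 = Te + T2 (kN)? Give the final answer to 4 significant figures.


T1 = Te + T2 = 50.1500 + 22.6050
T1 = 72.75 kN


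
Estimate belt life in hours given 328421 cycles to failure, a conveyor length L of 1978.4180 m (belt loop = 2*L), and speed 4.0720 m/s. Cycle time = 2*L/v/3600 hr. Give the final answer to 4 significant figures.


cycle_time = 2 * 1978.4180 / 4.0720 / 3600 = 0.269922 hr
life = 328421 * 0.269922 = 88650 hours


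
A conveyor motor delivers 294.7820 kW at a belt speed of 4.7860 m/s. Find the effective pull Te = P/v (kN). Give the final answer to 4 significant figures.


Te = P / v = 294.7820 / 4.7860
Te = 61.59 kN


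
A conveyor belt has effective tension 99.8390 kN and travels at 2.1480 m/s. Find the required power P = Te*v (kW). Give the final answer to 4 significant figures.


P = Te * v = 99.8390 * 2.1480
P = 214.5 kW


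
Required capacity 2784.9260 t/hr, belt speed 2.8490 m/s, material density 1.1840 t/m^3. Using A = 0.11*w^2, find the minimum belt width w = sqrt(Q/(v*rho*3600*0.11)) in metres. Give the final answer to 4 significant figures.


A_req = 2784.9260 / (2.8490 * 1.1840 * 3600) = 0.229333 m^2
w = sqrt(0.229333 / 0.11)
w = 1.444 m


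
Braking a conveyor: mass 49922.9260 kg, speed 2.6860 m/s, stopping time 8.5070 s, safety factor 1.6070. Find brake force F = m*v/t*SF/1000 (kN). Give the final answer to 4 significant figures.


F = 49922.9260 * 2.6860 / 8.5070 * 1.6070 / 1000
F = 25.33 kN


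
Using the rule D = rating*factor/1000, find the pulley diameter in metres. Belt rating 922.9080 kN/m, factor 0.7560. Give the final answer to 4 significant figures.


D = 922.9080 * 0.7560 / 1000
D = 0.6977 m


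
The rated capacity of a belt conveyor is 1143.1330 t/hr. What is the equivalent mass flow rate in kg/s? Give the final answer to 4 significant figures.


m_dot = 1143.1330 * 1000 / 3600
m_dot = 317.5 kg/s


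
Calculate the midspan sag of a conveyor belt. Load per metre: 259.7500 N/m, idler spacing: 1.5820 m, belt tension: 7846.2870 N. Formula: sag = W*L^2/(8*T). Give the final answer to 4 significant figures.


sag = 259.7500 * 1.5820^2 / (8 * 7846.2870)
sag = 0.01036 m


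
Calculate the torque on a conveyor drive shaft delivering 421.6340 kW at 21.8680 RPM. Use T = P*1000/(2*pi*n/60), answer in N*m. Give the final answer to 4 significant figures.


omega = 2*pi*21.8680/60 = 2.29001 rad/s
T = 421.6340*1000 / 2.29001
T = 184100 N*m


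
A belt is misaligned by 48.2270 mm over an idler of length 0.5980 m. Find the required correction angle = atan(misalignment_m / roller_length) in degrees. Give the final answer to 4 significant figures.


misalign_m = 48.2270 / 1000 = 0.048227 m
angle = atan(0.048227 / 0.5980)
angle = 4.611 deg


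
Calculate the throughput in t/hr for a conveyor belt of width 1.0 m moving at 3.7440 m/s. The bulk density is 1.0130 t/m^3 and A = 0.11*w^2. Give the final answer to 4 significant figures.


A = 0.11 * 1.0^2 = 0.11 m^2
C = 0.11 * 3.7440 * 1.0130 * 3600
C = 1502 t/hr


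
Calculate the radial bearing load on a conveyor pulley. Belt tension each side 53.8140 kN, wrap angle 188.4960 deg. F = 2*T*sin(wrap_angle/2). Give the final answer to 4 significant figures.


F = 2 * 53.8140 * sin(188.4960/2 deg)
F = 107.3 kN


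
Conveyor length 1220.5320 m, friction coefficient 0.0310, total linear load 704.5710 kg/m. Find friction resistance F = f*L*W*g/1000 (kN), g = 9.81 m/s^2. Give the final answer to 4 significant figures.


F = 0.0310 * 1220.5320 * 704.5710 * 9.81 / 1000
F = 261.5 kN


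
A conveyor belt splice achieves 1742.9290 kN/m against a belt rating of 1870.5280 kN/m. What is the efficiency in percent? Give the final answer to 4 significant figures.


Eff = 1742.9290 / 1870.5280 * 100
Eff = 93.18 %


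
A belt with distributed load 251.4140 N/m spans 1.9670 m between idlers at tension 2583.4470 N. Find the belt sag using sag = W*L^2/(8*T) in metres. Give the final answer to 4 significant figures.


sag = 251.4140 * 1.9670^2 / (8 * 2583.4470)
sag = 0.04707 m


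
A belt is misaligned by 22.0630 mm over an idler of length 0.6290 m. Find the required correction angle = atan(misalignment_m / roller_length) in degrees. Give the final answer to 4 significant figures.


misalign_m = 22.0630 / 1000 = 0.022063 m
angle = atan(0.022063 / 0.6290)
angle = 2.009 deg


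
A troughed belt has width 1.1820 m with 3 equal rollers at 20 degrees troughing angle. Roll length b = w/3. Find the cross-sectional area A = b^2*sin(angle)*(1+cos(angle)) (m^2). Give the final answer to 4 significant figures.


b = 1.1820/3 = 0.394 m
A = 0.394^2 * sin(20 deg) * (1 + cos(20 deg))
A = 0.1030 m^2


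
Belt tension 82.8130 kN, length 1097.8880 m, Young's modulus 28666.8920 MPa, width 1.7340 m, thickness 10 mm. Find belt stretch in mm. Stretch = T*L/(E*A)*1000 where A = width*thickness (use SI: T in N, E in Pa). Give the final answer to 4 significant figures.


A = 1.7340 * 0.01 = 0.01734 m^2
Stretch = 82.8130*1000 * 1097.8880 / (28666.8920e6 * 0.01734) * 1000
Stretch = 182.9 mm


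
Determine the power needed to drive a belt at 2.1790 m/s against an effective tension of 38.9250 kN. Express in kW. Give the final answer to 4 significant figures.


P = Te * v = 38.9250 * 2.1790
P = 84.82 kW


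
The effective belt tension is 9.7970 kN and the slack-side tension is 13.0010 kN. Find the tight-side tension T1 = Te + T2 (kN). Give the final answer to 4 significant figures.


T1 = Te + T2 = 9.7970 + 13.0010
T1 = 22.80 kN


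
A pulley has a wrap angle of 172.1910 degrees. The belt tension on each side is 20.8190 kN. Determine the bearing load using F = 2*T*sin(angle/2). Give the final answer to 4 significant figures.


F = 2 * 20.8190 * sin(172.1910/2 deg)
F = 41.54 kN


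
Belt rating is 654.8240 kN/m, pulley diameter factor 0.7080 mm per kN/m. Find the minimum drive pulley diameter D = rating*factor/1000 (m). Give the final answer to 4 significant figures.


D = 654.8240 * 0.7080 / 1000
D = 0.4636 m


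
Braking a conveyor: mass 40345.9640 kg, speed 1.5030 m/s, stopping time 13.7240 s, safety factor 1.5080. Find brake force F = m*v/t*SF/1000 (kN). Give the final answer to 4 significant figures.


F = 40345.9640 * 1.5030 / 13.7240 * 1.5080 / 1000
F = 6.663 kN


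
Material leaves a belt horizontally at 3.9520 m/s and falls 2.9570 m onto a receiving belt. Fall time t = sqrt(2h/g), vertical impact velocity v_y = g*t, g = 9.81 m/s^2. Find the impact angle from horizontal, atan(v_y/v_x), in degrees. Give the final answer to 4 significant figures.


t = sqrt(2*2.9570/9.81) = 0.776437 s
v_y = 9.81 * 0.776437 = 7.61685 m/s
angle = atan(7.61685 / 3.9520) = 62.58 deg


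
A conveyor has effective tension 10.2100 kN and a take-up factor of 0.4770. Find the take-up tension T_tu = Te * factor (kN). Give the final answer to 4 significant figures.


T_tu = 10.2100 * 0.4770
T_tu = 4.870 kN


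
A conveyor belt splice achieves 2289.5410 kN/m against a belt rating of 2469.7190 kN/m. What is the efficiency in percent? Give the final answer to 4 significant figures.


Eff = 2289.5410 / 2469.7190 * 100
Eff = 92.70 %


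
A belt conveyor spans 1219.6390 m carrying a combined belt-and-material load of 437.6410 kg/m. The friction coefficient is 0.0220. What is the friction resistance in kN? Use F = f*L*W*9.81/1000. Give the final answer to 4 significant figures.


F = 0.0220 * 1219.6390 * 437.6410 * 9.81 / 1000
F = 115.2 kN


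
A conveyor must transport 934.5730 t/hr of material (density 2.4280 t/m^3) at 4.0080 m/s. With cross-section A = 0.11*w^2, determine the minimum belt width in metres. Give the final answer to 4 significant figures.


A_req = 934.5730 / (4.0080 * 2.4280 * 3600) = 0.0266768 m^2
w = sqrt(0.0266768 / 0.11)
w = 0.4925 m


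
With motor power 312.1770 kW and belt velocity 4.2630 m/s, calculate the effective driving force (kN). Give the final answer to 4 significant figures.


Te = P / v = 312.1770 / 4.2630
Te = 73.23 kN


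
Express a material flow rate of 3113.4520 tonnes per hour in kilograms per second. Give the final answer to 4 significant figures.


m_dot = 3113.4520 * 1000 / 3600
m_dot = 864.8 kg/s


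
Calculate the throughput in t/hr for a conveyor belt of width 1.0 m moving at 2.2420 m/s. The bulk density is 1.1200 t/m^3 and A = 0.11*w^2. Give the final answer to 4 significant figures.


A = 0.11 * 1.0^2 = 0.11 m^2
C = 0.11 * 2.2420 * 1.1200 * 3600
C = 994.4 t/hr


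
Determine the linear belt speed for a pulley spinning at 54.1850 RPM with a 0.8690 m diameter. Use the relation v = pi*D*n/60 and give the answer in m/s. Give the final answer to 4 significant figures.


v = pi * 0.8690 * 54.1850 / 60
v = 2.465 m/s


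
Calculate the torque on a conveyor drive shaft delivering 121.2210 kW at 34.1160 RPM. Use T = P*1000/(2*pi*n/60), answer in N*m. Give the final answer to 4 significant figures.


omega = 2*pi*34.1160/60 = 3.57262 rad/s
T = 121.2210*1000 / 3.57262
T = 33930 N*m


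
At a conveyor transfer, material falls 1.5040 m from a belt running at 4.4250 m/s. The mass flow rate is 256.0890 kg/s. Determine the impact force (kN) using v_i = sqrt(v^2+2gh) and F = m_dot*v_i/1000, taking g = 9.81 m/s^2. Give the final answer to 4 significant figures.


v_i = sqrt(4.4250^2 + 2*9.81*1.5040) = 7.00636 m/s
F = 256.0890 * 7.00636 / 1000
F = 1.794 kN


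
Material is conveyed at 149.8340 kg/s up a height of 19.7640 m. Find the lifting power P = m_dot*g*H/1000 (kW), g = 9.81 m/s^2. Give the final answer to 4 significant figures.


P = 149.8340 * 9.81 * 19.7640 / 1000
P = 29.05 kW


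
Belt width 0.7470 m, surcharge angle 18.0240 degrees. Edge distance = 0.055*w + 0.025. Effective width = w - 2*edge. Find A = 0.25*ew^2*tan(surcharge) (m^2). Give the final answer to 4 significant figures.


edge = 0.055*0.7470 + 0.025 = 0.066085 m
ew = 0.7470 - 2*0.066085 = 0.61483 m
A = 0.25 * 0.61483^2 * tan(18.0240 deg)
A = 0.03075 m^2


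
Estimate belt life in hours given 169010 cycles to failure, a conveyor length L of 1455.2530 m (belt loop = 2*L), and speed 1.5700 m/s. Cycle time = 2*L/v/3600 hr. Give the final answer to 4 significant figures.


cycle_time = 2 * 1455.2530 / 1.5700 / 3600 = 0.514952 hr
life = 169010 * 0.514952 = 87030 hours


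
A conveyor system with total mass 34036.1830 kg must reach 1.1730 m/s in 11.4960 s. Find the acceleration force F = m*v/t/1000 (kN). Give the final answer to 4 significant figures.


F = 34036.1830 * 1.1730 / 11.4960 / 1000
F = 3.473 kN


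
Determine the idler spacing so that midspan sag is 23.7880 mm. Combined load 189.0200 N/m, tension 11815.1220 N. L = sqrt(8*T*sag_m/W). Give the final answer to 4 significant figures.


sag = 23.7880/1000 = 0.023788 m
L = sqrt(8 * 11815.1220 * 0.023788 / 189.0200)
L = 3.449 m


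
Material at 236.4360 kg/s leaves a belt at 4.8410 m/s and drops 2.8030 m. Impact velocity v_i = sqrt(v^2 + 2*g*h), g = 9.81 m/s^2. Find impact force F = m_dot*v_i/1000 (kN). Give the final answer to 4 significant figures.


v_i = sqrt(4.8410^2 + 2*9.81*2.8030) = 8.85608 m/s
F = 236.4360 * 8.85608 / 1000
F = 2.094 kN


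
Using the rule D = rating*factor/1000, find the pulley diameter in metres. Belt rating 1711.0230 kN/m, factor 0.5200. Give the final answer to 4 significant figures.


D = 1711.0230 * 0.5200 / 1000
D = 0.8897 m


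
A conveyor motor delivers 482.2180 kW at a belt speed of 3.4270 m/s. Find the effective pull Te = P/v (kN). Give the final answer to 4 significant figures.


Te = P / v = 482.2180 / 3.4270
Te = 140.7 kN


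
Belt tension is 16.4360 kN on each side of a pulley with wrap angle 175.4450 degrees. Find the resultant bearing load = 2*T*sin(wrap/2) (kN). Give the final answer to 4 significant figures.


F = 2 * 16.4360 * sin(175.4450/2 deg)
F = 32.85 kN


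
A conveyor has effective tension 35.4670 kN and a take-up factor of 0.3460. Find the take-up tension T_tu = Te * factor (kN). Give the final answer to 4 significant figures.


T_tu = 35.4670 * 0.3460
T_tu = 12.27 kN


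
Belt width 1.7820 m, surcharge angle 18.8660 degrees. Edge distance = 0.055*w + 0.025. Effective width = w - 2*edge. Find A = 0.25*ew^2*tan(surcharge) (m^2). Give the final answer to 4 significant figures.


edge = 0.055*1.7820 + 0.025 = 0.12301 m
ew = 1.7820 - 2*0.12301 = 1.53598 m
A = 0.25 * 1.53598^2 * tan(18.8660 deg)
A = 0.2015 m^2


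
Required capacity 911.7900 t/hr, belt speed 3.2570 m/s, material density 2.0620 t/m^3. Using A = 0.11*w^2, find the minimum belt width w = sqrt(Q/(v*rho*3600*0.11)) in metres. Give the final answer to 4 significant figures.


A_req = 911.7900 / (3.2570 * 2.0620 * 3600) = 0.0377126 m^2
w = sqrt(0.0377126 / 0.11)
w = 0.5855 m


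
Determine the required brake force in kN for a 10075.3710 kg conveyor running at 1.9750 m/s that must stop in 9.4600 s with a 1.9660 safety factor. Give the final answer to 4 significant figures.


F = 10075.3710 * 1.9750 / 9.4600 * 1.9660 / 1000
F = 4.135 kN


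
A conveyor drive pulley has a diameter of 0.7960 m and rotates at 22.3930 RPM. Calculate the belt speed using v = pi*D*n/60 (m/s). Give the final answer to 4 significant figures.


v = pi * 0.7960 * 22.3930 / 60
v = 0.9333 m/s


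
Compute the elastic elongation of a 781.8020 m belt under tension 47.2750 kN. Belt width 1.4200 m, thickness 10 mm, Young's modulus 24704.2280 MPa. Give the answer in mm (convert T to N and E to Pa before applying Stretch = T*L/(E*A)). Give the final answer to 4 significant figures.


A = 1.4200 * 0.01 = 0.01420 m^2
Stretch = 47.2750*1000 * 781.8020 / (24704.2280e6 * 0.01420) * 1000
Stretch = 105.4 mm


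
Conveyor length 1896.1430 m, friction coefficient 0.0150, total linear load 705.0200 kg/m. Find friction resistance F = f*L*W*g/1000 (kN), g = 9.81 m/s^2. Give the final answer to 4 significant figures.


F = 0.0150 * 1896.1430 * 705.0200 * 9.81 / 1000
F = 196.7 kN


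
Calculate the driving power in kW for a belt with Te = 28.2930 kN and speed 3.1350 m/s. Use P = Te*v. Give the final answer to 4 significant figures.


P = Te * v = 28.2930 * 3.1350
P = 88.70 kW


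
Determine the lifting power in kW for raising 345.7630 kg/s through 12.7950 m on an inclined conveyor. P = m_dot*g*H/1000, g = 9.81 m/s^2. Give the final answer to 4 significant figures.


P = 345.7630 * 9.81 * 12.7950 / 1000
P = 43.40 kW


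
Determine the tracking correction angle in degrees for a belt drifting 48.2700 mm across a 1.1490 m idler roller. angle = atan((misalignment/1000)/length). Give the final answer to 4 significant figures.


misalign_m = 48.2700 / 1000 = 0.048270 m
angle = atan(0.048270 / 1.1490)
angle = 2.406 deg


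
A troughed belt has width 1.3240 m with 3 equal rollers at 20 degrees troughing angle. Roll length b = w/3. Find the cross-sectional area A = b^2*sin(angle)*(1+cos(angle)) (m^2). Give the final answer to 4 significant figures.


b = 1.3240/3 = 0.441333 m
A = 0.441333^2 * sin(20 deg) * (1 + cos(20 deg))
A = 0.1292 m^2


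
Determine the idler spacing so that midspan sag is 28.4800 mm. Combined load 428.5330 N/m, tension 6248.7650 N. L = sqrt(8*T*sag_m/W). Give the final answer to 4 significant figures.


sag = 28.4800/1000 = 0.028480 m
L = sqrt(8 * 6248.7650 * 0.028480 / 428.5330)
L = 1.823 m


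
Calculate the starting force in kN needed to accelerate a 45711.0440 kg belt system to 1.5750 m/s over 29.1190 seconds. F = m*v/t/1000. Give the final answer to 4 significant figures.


F = 45711.0440 * 1.5750 / 29.1190 / 1000
F = 2.472 kN


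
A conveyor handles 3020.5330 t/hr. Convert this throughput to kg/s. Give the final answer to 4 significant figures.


m_dot = 3020.5330 * 1000 / 3600
m_dot = 839.0 kg/s


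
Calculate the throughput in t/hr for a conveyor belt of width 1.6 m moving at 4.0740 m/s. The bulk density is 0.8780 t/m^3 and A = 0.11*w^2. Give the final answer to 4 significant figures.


A = 0.11 * 1.6^2 = 0.2816 m^2
C = 0.2816 * 4.0740 * 0.8780 * 3600
C = 3626 t/hr


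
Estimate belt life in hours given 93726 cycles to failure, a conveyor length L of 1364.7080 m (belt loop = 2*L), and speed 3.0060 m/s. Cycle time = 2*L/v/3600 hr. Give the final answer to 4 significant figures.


cycle_time = 2 * 1364.7080 / 3.0060 / 3600 = 0.252219 hr
life = 93726 * 0.252219 = 23640 hours


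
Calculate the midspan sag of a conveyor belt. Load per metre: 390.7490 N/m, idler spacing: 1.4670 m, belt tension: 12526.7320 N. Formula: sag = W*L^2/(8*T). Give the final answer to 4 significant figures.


sag = 390.7490 * 1.4670^2 / (8 * 12526.7320)
sag = 0.008391 m


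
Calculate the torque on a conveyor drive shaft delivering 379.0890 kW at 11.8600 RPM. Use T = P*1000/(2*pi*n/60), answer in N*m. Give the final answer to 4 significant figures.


omega = 2*pi*11.8600/60 = 1.24198 rad/s
T = 379.0890*1000 / 1.24198
T = 305200 N*m


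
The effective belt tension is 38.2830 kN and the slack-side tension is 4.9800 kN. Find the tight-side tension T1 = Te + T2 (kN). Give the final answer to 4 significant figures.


T1 = Te + T2 = 38.2830 + 4.9800
T1 = 43.26 kN


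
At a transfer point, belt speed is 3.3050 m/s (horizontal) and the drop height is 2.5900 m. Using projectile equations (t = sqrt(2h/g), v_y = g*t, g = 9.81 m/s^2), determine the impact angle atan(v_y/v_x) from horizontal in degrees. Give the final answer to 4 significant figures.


t = sqrt(2*2.5900/9.81) = 0.726659 s
v_y = 9.81 * 0.726659 = 7.12852 m/s
angle = atan(7.12852 / 3.3050) = 65.13 deg


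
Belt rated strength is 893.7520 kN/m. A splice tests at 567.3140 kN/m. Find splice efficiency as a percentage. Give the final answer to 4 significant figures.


Eff = 567.3140 / 893.7520 * 100
Eff = 63.48 %


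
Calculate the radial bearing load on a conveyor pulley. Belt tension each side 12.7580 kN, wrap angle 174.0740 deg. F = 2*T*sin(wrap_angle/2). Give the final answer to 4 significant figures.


F = 2 * 12.7580 * sin(174.0740/2 deg)
F = 25.48 kN


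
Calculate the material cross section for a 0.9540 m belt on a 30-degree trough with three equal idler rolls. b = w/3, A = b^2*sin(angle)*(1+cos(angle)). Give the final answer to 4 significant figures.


b = 0.9540/3 = 0.318 m
A = 0.318^2 * sin(30 deg) * (1 + cos(30 deg))
A = 0.09435 m^2


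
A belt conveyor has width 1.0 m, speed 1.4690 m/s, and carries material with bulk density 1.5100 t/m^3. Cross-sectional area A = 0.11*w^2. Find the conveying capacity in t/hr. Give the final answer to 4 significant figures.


A = 0.11 * 1.0^2 = 0.11 m^2
C = 0.11 * 1.4690 * 1.5100 * 3600
C = 878.4 t/hr


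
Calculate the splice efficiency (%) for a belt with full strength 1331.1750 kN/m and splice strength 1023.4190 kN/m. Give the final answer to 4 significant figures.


Eff = 1023.4190 / 1331.1750 * 100
Eff = 76.88 %


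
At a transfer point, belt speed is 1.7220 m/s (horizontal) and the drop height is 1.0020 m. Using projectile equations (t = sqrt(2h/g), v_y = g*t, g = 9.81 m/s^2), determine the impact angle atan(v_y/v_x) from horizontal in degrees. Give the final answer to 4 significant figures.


t = sqrt(2*1.0020/9.81) = 0.451975 s
v_y = 9.81 * 0.451975 = 4.43387 m/s
angle = atan(4.43387 / 1.7220) = 68.78 deg


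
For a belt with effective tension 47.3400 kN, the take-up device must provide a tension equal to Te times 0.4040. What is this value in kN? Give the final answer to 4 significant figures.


T_tu = 47.3400 * 0.4040
T_tu = 19.13 kN


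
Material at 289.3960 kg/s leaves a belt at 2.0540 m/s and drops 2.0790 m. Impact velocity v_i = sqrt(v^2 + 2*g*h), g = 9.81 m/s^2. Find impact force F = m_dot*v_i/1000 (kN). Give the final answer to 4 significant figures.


v_i = sqrt(2.0540^2 + 2*9.81*2.0790) = 6.70887 m/s
F = 289.3960 * 6.70887 / 1000
F = 1.942 kN


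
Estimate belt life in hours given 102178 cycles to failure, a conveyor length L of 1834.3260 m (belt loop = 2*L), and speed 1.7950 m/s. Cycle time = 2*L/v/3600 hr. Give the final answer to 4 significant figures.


cycle_time = 2 * 1834.3260 / 1.7950 / 3600 = 0.567727 hr
life = 102178 * 0.567727 = 58010 hours


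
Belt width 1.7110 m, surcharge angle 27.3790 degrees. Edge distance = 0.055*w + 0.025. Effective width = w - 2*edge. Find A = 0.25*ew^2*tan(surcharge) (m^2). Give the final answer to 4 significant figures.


edge = 0.055*1.7110 + 0.025 = 0.119105 m
ew = 1.7110 - 2*0.119105 = 1.47279 m
A = 0.25 * 1.47279^2 * tan(27.3790 deg)
A = 0.2808 m^2


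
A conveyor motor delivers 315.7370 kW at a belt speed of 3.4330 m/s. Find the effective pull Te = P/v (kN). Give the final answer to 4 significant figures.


Te = P / v = 315.7370 / 3.4330
Te = 91.97 kN


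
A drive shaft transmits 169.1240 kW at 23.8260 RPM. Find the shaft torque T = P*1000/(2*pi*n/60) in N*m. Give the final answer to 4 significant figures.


omega = 2*pi*23.8260/60 = 2.49505 rad/s
T = 169.1240*1000 / 2.49505
T = 67780 N*m


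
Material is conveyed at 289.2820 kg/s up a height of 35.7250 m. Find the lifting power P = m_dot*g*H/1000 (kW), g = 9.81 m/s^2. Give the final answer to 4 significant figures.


P = 289.2820 * 9.81 * 35.7250 / 1000
P = 101.4 kW


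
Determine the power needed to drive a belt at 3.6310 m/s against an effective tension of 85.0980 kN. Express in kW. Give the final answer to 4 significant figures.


P = Te * v = 85.0980 * 3.6310
P = 309.0 kW


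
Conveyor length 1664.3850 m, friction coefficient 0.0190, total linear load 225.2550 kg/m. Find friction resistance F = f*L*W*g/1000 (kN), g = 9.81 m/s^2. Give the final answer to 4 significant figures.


F = 0.0190 * 1664.3850 * 225.2550 * 9.81 / 1000
F = 69.88 kN


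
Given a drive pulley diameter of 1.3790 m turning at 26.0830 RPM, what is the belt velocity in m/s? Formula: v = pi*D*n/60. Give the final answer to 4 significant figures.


v = pi * 1.3790 * 26.0830 / 60
v = 1.883 m/s


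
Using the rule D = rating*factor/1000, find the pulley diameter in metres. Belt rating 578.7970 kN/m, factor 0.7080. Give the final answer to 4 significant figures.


D = 578.7970 * 0.7080 / 1000
D = 0.4098 m


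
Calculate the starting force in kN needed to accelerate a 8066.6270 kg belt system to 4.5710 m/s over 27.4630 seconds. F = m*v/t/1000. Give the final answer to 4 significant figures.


F = 8066.6270 * 4.5710 / 27.4630 / 1000
F = 1.343 kN


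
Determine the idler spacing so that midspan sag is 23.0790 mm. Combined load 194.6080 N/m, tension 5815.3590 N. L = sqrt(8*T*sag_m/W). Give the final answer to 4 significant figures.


sag = 23.0790/1000 = 0.023079 m
L = sqrt(8 * 5815.3590 * 0.023079 / 194.6080)
L = 2.349 m


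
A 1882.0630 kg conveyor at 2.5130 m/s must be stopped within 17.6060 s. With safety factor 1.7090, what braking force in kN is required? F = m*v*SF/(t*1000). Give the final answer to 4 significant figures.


F = 1882.0630 * 2.5130 / 17.6060 * 1.7090 / 1000
F = 0.4591 kN


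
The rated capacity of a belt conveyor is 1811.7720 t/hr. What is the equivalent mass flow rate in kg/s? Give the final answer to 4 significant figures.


m_dot = 1811.7720 * 1000 / 3600
m_dot = 503.3 kg/s


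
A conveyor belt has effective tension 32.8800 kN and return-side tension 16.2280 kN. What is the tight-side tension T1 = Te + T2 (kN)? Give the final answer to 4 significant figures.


T1 = Te + T2 = 32.8800 + 16.2280
T1 = 49.11 kN


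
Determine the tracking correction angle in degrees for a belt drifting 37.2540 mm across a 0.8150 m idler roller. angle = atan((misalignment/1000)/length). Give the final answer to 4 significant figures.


misalign_m = 37.2540 / 1000 = 0.037254 m
angle = atan(0.037254 / 0.8150)
angle = 2.617 deg


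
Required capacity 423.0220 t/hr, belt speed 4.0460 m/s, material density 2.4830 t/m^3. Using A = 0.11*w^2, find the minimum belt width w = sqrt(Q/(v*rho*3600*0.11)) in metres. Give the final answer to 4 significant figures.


A_req = 423.0220 / (4.0460 * 2.4830 * 3600) = 0.0116966 m^2
w = sqrt(0.0116966 / 0.11)
w = 0.3261 m


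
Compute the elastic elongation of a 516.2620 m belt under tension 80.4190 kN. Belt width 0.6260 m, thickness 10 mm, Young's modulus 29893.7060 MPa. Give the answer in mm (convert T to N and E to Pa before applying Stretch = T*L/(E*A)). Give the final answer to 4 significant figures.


A = 0.6260 * 0.01 = 0.00626 m^2
Stretch = 80.4190*1000 * 516.2620 / (29893.7060e6 * 0.00626) * 1000
Stretch = 221.9 mm


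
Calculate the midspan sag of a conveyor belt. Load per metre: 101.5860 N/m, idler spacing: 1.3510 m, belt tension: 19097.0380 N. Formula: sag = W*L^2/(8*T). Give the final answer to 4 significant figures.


sag = 101.5860 * 1.3510^2 / (8 * 19097.0380)
sag = 0.001214 m


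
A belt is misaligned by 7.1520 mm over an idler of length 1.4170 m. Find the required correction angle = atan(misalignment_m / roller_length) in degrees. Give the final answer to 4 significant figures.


misalign_m = 7.1520 / 1000 = 0.007152 m
angle = atan(0.007152 / 1.4170)
angle = 0.2892 deg


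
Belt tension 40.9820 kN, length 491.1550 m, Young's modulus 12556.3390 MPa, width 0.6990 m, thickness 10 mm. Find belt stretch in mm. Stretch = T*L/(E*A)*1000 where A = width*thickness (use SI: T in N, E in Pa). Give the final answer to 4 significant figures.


A = 0.6990 * 0.01 = 0.00699 m^2
Stretch = 40.9820*1000 * 491.1550 / (12556.3390e6 * 0.00699) * 1000
Stretch = 229.3 mm


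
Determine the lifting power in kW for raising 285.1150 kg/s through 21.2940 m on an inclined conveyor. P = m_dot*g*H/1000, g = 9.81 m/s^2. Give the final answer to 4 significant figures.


P = 285.1150 * 9.81 * 21.2940 / 1000
P = 59.56 kW


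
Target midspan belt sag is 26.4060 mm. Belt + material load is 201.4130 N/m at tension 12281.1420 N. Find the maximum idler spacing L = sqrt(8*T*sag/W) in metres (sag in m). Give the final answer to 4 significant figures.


sag = 26.4060/1000 = 0.026406 m
L = sqrt(8 * 12281.1420 * 0.026406 / 201.4130)
L = 3.589 m


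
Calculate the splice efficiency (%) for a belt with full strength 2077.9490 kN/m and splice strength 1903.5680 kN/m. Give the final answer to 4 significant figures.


Eff = 1903.5680 / 2077.9490 * 100
Eff = 91.61 %


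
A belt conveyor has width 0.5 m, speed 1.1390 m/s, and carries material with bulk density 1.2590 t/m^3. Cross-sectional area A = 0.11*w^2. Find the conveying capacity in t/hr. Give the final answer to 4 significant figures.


A = 0.11 * 0.5^2 = 0.0275 m^2
C = 0.0275 * 1.1390 * 1.2590 * 3600
C = 142.0 t/hr


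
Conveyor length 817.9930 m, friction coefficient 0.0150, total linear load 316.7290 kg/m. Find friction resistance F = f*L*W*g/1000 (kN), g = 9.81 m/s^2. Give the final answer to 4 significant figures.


F = 0.0150 * 817.9930 * 316.7290 * 9.81 / 1000
F = 38.12 kN


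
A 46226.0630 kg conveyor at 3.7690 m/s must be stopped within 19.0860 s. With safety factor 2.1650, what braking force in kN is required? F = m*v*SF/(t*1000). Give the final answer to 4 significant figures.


F = 46226.0630 * 3.7690 / 19.0860 * 2.1650 / 1000
F = 19.76 kN


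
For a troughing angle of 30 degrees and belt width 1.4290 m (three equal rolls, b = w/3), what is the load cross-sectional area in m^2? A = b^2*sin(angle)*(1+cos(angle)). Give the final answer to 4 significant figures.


b = 1.4290/3 = 0.476333 m
A = 0.476333^2 * sin(30 deg) * (1 + cos(30 deg))
A = 0.2117 m^2


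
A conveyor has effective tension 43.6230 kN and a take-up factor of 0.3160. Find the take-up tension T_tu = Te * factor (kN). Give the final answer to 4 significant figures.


T_tu = 43.6230 * 0.3160
T_tu = 13.78 kN


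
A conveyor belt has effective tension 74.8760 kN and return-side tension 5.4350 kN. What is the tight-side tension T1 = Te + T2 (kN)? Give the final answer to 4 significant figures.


T1 = Te + T2 = 74.8760 + 5.4350
T1 = 80.31 kN


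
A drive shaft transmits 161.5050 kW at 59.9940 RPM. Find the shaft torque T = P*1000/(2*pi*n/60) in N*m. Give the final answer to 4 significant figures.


omega = 2*pi*59.9940/60 = 6.28256 rad/s
T = 161.5050*1000 / 6.28256
T = 25710 N*m


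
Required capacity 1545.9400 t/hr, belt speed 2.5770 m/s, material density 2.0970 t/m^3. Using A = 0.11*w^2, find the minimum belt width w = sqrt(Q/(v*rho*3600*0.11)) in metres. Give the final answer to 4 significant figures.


A_req = 1545.9400 / (2.5770 * 2.0970 * 3600) = 0.0794653 m^2
w = sqrt(0.0794653 / 0.11)
w = 0.8499 m


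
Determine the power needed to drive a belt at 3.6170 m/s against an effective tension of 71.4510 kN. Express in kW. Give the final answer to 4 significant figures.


P = Te * v = 71.4510 * 3.6170
P = 258.4 kW


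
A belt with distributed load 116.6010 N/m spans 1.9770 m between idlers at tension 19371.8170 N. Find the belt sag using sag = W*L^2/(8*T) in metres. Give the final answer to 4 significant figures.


sag = 116.6010 * 1.9770^2 / (8 * 19371.8170)
sag = 0.002941 m


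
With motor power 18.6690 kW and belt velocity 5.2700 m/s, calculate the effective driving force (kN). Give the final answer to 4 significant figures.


Te = P / v = 18.6690 / 5.2700
Te = 3.543 kN


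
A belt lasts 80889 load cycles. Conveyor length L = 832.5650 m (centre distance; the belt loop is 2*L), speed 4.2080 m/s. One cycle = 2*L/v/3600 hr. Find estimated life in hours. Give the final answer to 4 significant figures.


cycle_time = 2 * 832.5650 / 4.2080 / 3600 = 0.109918 hr
life = 80889 * 0.109918 = 8891 hours


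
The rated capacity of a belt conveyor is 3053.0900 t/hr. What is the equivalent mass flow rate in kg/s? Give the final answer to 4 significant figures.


m_dot = 3053.0900 * 1000 / 3600
m_dot = 848.1 kg/s


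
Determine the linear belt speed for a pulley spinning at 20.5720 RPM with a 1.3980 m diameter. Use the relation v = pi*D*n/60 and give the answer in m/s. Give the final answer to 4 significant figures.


v = pi * 1.3980 * 20.5720 / 60
v = 1.506 m/s


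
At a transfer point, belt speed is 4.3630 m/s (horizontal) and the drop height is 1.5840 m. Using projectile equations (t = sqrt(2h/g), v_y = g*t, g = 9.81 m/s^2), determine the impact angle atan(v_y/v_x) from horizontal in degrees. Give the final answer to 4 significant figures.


t = sqrt(2*1.5840/9.81) = 0.568274 s
v_y = 9.81 * 0.568274 = 5.57477 m/s
angle = atan(5.57477 / 4.3630) = 51.95 deg


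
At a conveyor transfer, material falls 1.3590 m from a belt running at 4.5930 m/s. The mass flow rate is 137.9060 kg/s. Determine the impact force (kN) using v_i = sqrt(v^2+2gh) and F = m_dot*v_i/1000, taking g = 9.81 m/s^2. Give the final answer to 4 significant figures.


v_i = sqrt(4.5930^2 + 2*9.81*1.3590) = 6.91081 m/s
F = 137.9060 * 6.91081 / 1000
F = 0.9530 kN


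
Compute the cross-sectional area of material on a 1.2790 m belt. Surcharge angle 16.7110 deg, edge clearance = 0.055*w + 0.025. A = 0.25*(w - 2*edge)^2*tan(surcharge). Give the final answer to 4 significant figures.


edge = 0.055*1.2790 + 0.025 = 0.095345 m
ew = 1.2790 - 2*0.095345 = 1.08831 m
A = 0.25 * 1.08831^2 * tan(16.7110 deg)
A = 0.08890 m^2


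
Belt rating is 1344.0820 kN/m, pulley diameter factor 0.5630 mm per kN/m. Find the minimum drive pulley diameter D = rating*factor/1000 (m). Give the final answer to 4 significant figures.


D = 1344.0820 * 0.5630 / 1000
D = 0.7567 m


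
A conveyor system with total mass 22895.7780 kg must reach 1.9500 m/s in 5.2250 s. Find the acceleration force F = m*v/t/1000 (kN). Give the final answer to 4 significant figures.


F = 22895.7780 * 1.9500 / 5.2250 / 1000
F = 8.545 kN


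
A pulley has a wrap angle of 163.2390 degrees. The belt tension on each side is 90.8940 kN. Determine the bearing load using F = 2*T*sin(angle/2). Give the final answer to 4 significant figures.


F = 2 * 90.8940 * sin(163.2390/2 deg)
F = 179.8 kN


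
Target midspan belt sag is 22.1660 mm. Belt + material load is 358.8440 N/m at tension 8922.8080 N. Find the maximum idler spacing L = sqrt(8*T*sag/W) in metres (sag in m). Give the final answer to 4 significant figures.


sag = 22.1660/1000 = 0.022166 m
L = sqrt(8 * 8922.8080 * 0.022166 / 358.8440)
L = 2.100 m
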